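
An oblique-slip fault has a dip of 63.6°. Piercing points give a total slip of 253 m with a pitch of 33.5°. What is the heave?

62.1 m

dip-slip = net slip × sin(rake) = 253 m × sin(33.5°) = 139.6 m
heave = dip-slip × cos(dip) = 139.6 × cos(63.6°) = 62.1 m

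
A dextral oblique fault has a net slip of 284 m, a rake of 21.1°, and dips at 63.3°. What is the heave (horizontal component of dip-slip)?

45.9 m

dip-slip = net slip × sin(rake) = 284 m × sin(21.1°) = 102.2 m
heave = dip-slip × cos(dip) = 102.2 × cos(63.3°) = 45.9 m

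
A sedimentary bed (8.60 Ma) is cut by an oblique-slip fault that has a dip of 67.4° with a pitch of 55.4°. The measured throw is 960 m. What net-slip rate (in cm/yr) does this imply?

dip-slip = throw / sin(dip) = 960 / sin(67.4°) = 1040 m
net slip = dip-slip / sin(rake) = 1040 / sin(55.4°) = 1263 m
rate = 1263 m / 8.60 Ma = 0.000147 m/yr = 0.0147 cm/yr

0.0147 cm/yr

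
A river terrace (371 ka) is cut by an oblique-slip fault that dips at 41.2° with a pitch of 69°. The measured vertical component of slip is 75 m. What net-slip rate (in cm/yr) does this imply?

dip-slip = throw / sin(dip) = 75 / sin(41.2°) = 113.9 m
net slip = dip-slip / sin(rake) = 113.9 / sin(69°) = 122 m
rate = 122 m / 371 ka = 0.000329 m/yr = 0.0329 cm/yr

0.0329 cm/yr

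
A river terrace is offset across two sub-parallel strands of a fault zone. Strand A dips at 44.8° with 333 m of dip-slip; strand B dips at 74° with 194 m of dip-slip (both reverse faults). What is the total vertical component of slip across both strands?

throw_A = 333 × sin(44.8°) = 234.6 m
throw_B = 194 × sin(74°) = 186.5 m
total = 234.6 + 186.5 = 421 m

421 m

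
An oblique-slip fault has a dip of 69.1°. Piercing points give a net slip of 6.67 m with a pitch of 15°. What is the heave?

dip-slip = net slip × sin(rake) = 6.67 m × sin(15°) = 1.726 m
heave = dip-slip × cos(dip) = 1.726 × cos(69.1°) = 0.616 m

0.616 m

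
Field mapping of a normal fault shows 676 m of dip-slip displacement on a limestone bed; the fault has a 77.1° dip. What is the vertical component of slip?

659 m

throw = dip-slip × sin(dip) = 676 m × sin(77.1°) = 659 m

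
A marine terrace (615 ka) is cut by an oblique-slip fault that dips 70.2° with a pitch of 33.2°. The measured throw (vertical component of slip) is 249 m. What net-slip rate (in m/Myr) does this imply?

786 m/Myr

dip-slip = throw / sin(dip) = 249 / sin(70.2°) = 264.6 m
net slip = dip-slip / sin(rake) = 264.6 / sin(33.2°) = 483.3 m
rate = 483.3 m / 615 ka = 0.000786 m/yr = 786 m/Myr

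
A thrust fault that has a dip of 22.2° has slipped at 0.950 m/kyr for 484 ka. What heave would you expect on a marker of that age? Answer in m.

426 m

dip-slip = rate × time = 0.950 m/kyr × 484 ka = 459.8 m
heave = dip-slip × cos(dip) = 459.8 × cos(22.2°) = 426 m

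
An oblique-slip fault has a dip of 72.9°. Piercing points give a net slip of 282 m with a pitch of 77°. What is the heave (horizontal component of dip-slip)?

dip-slip = net slip × sin(rake) = 282 m × sin(77°) = 274.8 m
heave = dip-slip × cos(dip) = 274.8 × cos(72.9°) = 80.8 m

80.8 m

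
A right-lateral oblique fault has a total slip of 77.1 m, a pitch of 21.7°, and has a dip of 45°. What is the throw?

dip-slip = net slip × sin(rake) = 77.1 m × sin(21.7°) = 28.51 m
throw = dip-slip × sin(dip) = 28.51 × sin(45°) = 20.2 m

20.2 m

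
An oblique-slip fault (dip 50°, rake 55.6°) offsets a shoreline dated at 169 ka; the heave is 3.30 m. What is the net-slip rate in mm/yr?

0.0368 mm/yr

dip-slip = heave / cos(dip) = 3.30 / cos(50°) = 5.134 m
net slip = dip-slip / sin(rake) = 5.134 / sin(55.6°) = 6.222 m
rate = 6.222 m / 169 ka = 0.0000368 m/yr = 0.0368 mm/yr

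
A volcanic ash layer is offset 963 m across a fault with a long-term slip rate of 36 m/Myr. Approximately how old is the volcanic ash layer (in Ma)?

26.8 Ma

age = offset / rate = 963 m / (36 m/Myr) = 2.68e+07 yr = 26.8 Ma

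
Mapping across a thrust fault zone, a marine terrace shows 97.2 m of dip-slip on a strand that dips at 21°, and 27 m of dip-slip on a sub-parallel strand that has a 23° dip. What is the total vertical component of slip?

throw_A = 97.2 × sin(21°) = 34.83 m
throw_B = 27 × sin(23°) = 10.55 m
total = 34.83 + 10.55 = 45.4 m

45.4 m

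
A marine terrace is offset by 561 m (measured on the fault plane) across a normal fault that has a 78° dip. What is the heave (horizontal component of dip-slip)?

117 m

heave = dip-slip × cos(dip) = 561 m × cos(78°) = 117 m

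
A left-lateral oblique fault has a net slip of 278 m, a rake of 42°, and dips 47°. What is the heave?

127 m

dip-slip = net slip × sin(rake) = 278 m × sin(42°) = 186 m
heave = dip-slip × cos(dip) = 186 × cos(47°) = 127 m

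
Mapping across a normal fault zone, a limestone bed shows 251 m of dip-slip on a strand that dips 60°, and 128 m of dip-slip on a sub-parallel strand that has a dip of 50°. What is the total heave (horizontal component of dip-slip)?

heave_A = 251 × cos(60°) = 125.5 m
heave_B = 128 × cos(50°) = 82.28 m
total = 125.5 + 82.28 = 208 m

208 m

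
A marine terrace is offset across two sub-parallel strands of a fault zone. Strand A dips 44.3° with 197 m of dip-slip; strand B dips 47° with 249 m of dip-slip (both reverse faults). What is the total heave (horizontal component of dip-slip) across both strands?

heave_A = 197 × cos(44.3°) = 141 m
heave_B = 249 × cos(47°) = 169.8 m
total = 141 + 169.8 = 311 m

311 m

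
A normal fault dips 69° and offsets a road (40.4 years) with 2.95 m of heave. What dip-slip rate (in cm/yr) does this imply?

dip-slip = heave / cos(dip) = 2.95 m / cos(69°) = 8.232 m
rate = 8.232 m / 40.4 years = 0.204 m/yr = 20.4 cm/yr

20.4 cm/yr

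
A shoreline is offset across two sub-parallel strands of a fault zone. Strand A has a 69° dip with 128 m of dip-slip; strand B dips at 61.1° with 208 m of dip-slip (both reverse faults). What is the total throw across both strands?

throw_A = 128 × sin(69°) = 119.5 m
throw_B = 208 × sin(61.1°) = 182.1 m
total = 119.5 + 182.1 = 302 m

302 m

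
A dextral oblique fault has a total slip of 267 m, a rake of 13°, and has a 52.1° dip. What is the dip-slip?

60.1 m

dip-slip = net slip × sin(rake) = 267 m × sin(13°) = 60.1 m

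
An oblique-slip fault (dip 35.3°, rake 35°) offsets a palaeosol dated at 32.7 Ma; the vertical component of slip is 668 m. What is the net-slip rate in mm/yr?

dip-slip = throw / sin(dip) = 668 / sin(35.3°) = 1156 m
net slip = dip-slip / sin(rake) = 1156 / sin(35°) = 2015 m
rate = 2015 m / 32.7 Ma = 0.0000616 m/yr = 0.0616 mm/yr

0.0616 mm/yr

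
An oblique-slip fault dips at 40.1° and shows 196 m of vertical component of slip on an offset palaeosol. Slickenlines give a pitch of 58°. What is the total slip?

dip-slip = throw / sin(dip) = 196 / sin(40.1°) = 304.3 m
net slip = dip-slip / sin(rake) = 304.3 / sin(58°) = 359 m

359 m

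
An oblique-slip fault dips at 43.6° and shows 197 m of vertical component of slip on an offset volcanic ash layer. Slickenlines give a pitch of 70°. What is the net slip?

dip-slip = throw / sin(dip) = 197 / sin(43.6°) = 285.7 m
net slip = dip-slip / sin(rake) = 285.7 / sin(70°) = 304 m

304 m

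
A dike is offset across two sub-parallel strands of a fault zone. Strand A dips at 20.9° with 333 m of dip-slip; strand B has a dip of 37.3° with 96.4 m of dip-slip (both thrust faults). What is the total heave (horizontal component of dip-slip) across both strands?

388 m

heave_A = 333 × cos(20.9°) = 311.1 m
heave_B = 96.4 × cos(37.3°) = 76.68 m
total = 311.1 + 76.68 = 388 m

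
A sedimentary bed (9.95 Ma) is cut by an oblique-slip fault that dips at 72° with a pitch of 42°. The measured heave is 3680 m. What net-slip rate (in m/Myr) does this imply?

1790 m/Myr

dip-slip = heave / cos(dip) = 3680 / cos(72°) = 11910 m
net slip = dip-slip / sin(rake) = 11910 / sin(42°) = 17800 m
rate = 17800 m / 9.95 Ma = 0.00179 m/yr = 1790 m/Myr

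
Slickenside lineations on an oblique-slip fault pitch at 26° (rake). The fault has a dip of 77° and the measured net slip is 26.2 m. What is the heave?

dip-slip = net slip × sin(rake) = 26.2 m × sin(26°) = 11.49 m
heave = dip-slip × cos(dip) = 11.49 × cos(77°) = 2.58 m

2.58 m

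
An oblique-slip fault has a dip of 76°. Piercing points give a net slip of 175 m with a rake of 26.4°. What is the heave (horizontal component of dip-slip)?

dip-slip = net slip × sin(rake) = 175 m × sin(26.4°) = 77.81 m
heave = dip-slip × cos(dip) = 77.81 × cos(76°) = 18.8 m

18.8 m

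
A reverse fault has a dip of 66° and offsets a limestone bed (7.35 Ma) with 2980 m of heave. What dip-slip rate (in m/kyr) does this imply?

0.997 m/kyr

dip-slip = heave / cos(dip) = 2980 m / cos(66°) = 7327 m
rate = 7327 m / 7.35 Ma = 0.000997 m/yr = 0.997 m/kyr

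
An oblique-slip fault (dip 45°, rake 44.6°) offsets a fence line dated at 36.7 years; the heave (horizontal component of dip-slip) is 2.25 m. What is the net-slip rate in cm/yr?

12.3 cm/yr

dip-slip = heave / cos(dip) = 2.25 / cos(45°) = 3.182 m
net slip = dip-slip / sin(rake) = 3.182 / sin(44.6°) = 4.532 m
rate = 4.532 m / 36.7 years = 0.123 m/yr = 12.3 cm/yr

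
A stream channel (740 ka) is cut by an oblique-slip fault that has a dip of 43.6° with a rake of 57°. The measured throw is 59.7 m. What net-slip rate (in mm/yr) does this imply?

dip-slip = throw / sin(dip) = 59.7 / sin(43.6°) = 86.57 m
net slip = dip-slip / sin(rake) = 86.57 / sin(57°) = 103.2 m
rate = 103.2 m / 740 ka = 0.000139 m/yr = 0.139 mm/yr

0.139 mm/yr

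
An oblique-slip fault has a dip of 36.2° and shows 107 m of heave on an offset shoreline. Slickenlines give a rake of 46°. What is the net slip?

dip-slip = heave / cos(dip) = 107 / cos(36.2°) = 132.6 m
net slip = dip-slip / sin(rake) = 132.6 / sin(46°) = 184 m

184 m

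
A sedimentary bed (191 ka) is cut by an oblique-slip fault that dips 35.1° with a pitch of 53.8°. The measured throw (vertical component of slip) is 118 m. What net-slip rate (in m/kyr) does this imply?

1.33 m/kyr

dip-slip = throw / sin(dip) = 118 / sin(35.1°) = 205.2 m
net slip = dip-slip / sin(rake) = 205.2 / sin(53.8°) = 254.3 m
rate = 254.3 m / 191 ka = 0.00133 m/yr = 1.33 m/kyr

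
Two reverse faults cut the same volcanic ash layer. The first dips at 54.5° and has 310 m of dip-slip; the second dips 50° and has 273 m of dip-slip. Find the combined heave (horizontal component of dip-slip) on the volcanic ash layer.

355 m

heave_A = 310 × cos(54.5°) = 180 m
heave_B = 273 × cos(50°) = 175.5 m
total = 180 + 175.5 = 355 m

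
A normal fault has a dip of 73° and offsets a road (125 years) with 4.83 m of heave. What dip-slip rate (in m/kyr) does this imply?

dip-slip = heave / cos(dip) = 4.83 m / cos(73°) = 16.52 m
rate = 16.52 m / 125 years = 0.132 m/yr = 132 m/kyr

132 m/kyr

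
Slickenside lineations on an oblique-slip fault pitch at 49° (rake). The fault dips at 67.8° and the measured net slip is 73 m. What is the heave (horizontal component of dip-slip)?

dip-slip = net slip × sin(rake) = 73 m × sin(49°) = 55.09 m
heave = dip-slip × cos(dip) = 55.09 × cos(67.8°) = 20.8 m

20.8 m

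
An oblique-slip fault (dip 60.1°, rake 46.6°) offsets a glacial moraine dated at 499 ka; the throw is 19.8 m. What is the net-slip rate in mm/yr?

dip-slip = throw / sin(dip) = 19.8 / sin(60.1°) = 22.84 m
net slip = dip-slip / sin(rake) = 22.84 / sin(46.6°) = 31.44 m
rate = 31.44 m / 499 ka = 0.0000630 m/yr = 0.0630 mm/yr

0.0630 mm/yr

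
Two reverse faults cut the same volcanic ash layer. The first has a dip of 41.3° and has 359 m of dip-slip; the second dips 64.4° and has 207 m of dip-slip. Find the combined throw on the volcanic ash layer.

throw_A = 359 × sin(41.3°) = 236.9 m
throw_B = 207 × sin(64.4°) = 186.7 m
total = 236.9 + 186.7 = 424 m

424 m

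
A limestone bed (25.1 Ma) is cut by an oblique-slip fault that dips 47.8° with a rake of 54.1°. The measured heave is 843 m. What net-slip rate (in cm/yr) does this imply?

0.00617 cm/yr

dip-slip = heave / cos(dip) = 843 / cos(47.8°) = 1255 m
net slip = dip-slip / sin(rake) = 1255 / sin(54.1°) = 1549 m
rate = 1549 m / 25.1 Ma = 0.0000617 m/yr = 0.00617 cm/yr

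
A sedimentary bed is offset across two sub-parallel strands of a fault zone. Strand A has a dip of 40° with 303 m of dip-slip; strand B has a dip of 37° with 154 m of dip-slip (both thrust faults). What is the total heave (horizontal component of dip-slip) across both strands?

355 m

heave_A = 303 × cos(40°) = 232.1 m
heave_B = 154 × cos(37°) = 123 m
total = 232.1 + 123 = 355 m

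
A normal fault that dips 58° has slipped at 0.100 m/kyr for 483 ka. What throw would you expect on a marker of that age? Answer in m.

41 m

dip-slip = rate × time = 0.100 m/kyr × 483 ka = 48.30 m
throw = dip-slip × sin(dip) = 48.30 × sin(58°) = 41 m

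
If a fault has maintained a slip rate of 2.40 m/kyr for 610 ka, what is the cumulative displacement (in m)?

1460 m

slip = rate × time = 2.40 m/kyr × 610 ka = 1460 m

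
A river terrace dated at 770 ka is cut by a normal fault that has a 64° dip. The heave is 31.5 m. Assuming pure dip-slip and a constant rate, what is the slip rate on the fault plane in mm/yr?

0.0933 mm/yr

dip-slip = heave / cos(dip) = 31.5 m / cos(64°) = 71.86 m
rate = 71.86 m / 770 ka = 0.0000933 m/yr = 0.0933 mm/yr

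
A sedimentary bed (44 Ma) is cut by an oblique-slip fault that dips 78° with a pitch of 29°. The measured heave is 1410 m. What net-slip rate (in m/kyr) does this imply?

0.318 m/kyr

dip-slip = heave / cos(dip) = 1410 / cos(78°) = 6782 m
net slip = dip-slip / sin(rake) = 6782 / sin(29°) = 13990 m
rate = 13990 m / 44 Ma = 0.000318 m/yr = 0.318 m/kyr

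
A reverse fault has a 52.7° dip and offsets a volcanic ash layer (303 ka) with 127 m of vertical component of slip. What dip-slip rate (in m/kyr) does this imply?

dip-slip = throw / sin(dip) = 127 m / sin(52.7°) = 159.7 m
rate = 159.7 m / 303 ka = 0.000527 m/yr = 0.527 m/kyr

0.527 m/kyr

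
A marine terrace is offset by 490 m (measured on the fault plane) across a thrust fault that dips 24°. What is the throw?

199 m

throw = dip-slip × sin(dip) = 490 m × sin(24°) = 199 m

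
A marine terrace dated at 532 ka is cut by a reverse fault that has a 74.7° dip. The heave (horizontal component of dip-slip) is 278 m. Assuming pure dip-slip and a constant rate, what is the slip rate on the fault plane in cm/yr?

dip-slip = heave / cos(dip) = 278 m / cos(74.7°) = 1054 m
rate = 1054 m / 532 ka = 0.00198 m/yr = 0.198 cm/yr

0.198 cm/yr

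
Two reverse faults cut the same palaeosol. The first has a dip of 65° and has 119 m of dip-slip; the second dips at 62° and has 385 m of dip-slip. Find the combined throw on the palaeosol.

throw_A = 119 × sin(65°) = 107.9 m
throw_B = 385 × sin(62°) = 339.9 m
total = 107.9 + 339.9 = 448 m

448 m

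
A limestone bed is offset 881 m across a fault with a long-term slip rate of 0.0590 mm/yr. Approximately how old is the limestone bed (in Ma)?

age = offset / rate = 881 m / (0.0590 mm/yr) = 1.49e+07 yr = 14.9 Ma

14.9 Ma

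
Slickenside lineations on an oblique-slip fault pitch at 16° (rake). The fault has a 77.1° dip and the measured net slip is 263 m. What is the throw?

70.7 m

dip-slip = net slip × sin(rake) = 263 m × sin(16°) = 72.49 m
throw = dip-slip × sin(dip) = 72.49 × sin(77.1°) = 70.7 m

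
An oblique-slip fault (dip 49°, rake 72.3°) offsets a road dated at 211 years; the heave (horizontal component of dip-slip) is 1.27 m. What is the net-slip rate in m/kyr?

dip-slip = heave / cos(dip) = 1.27 / cos(49°) = 1.936 m
net slip = dip-slip / sin(rake) = 1.936 / sin(72.3°) = 2.032 m
rate = 2.032 m / 211 years = 0.00963 m/yr = 9.63 m/kyr

9.63 m/kyr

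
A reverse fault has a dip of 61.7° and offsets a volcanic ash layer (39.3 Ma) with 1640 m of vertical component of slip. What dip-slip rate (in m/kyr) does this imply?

dip-slip = throw / sin(dip) = 1640 m / sin(61.7°) = 1863 m
rate = 1863 m / 39.3 Ma = 0.0000474 m/yr = 0.0474 m/kyr

0.0474 m/kyr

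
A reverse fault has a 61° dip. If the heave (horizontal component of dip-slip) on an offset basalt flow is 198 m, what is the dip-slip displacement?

dip-slip = heave / cos(dip) = 198 / cos(61°) = 408 m

408 m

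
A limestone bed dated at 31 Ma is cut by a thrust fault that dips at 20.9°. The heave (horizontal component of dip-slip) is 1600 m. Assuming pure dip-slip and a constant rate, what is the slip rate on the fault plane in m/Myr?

55.2 m/Myr

dip-slip = heave / cos(dip) = 1600 m / cos(20.9°) = 1713 m
rate = 1713 m / 31 Ma = 0.0000552 m/yr = 55.2 m/Myr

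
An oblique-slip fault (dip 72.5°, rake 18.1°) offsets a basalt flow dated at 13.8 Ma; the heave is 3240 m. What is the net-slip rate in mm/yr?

2.51 mm/yr

dip-slip = heave / cos(dip) = 3240 / cos(72.5°) = 10770 m
net slip = dip-slip / sin(rake) = 10770 / sin(18.1°) = 34680 m
rate = 34680 m / 13.8 Ma = 0.00251 m/yr = 2.51 mm/yr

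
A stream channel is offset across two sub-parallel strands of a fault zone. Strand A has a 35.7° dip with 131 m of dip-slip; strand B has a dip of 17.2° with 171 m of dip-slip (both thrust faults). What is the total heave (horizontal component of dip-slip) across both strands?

270 m

heave_A = 131 × cos(35.7°) = 106.4 m
heave_B = 171 × cos(17.2°) = 163.4 m
total = 106.4 + 163.4 = 270 m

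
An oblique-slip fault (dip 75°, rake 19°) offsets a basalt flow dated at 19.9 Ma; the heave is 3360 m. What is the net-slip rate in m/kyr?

2 m/kyr

dip-slip = heave / cos(dip) = 3360 / cos(75°) = 12980 m
net slip = dip-slip / sin(rake) = 12980 / sin(19°) = 39880 m
rate = 39880 m / 19.9 Ma = 0.00200 m/yr = 2 m/kyr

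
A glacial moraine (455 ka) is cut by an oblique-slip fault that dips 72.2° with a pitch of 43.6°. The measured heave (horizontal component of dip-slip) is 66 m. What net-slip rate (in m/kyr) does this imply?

dip-slip = heave / cos(dip) = 66 / cos(72.2°) = 215.9 m
net slip = dip-slip / sin(rake) = 215.9 / sin(43.6°) = 313.1 m
rate = 313.1 m / 455 ka = 0.000688 m/yr = 0.688 m/kyr

0.688 m/kyr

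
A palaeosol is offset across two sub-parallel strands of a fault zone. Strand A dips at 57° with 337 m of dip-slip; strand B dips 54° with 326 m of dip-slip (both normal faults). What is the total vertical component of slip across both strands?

546 m

throw_A = 337 × sin(57°) = 282.6 m
throw_B = 326 × sin(54°) = 263.7 m
total = 282.6 + 263.7 = 546 m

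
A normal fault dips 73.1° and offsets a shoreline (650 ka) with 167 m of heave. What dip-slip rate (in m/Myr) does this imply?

884 m/Myr

dip-slip = heave / cos(dip) = 167 m / cos(73.1°) = 574.5 m
rate = 574.5 m / 650 ka = 0.000884 m/yr = 884 m/Myr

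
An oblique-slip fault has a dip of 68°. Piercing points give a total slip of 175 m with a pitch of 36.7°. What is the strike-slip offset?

140 m

strike-slip = net slip × cos(rake) = 175 m × cos(36.7°) = 140 m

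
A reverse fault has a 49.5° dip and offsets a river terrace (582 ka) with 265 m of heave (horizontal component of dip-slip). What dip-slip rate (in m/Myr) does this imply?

dip-slip = heave / cos(dip) = 265 m / cos(49.5°) = 408 m
rate = 408 m / 582 ka = 0.000701 m/yr = 701 m/Myr

701 m/Myr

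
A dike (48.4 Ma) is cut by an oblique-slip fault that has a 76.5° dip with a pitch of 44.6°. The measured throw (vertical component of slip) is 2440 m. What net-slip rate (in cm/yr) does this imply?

dip-slip = throw / sin(dip) = 2440 / sin(76.5°) = 2509 m
net slip = dip-slip / sin(rake) = 2509 / sin(44.6°) = 3574 m
rate = 3574 m / 48.4 Ma = 0.0000738 m/yr = 0.00738 cm/yr

0.00738 cm/yr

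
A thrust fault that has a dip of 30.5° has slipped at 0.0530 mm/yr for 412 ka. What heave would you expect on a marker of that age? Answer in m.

dip-slip = rate × time = 0.0530 mm/yr × 412 ka = 21.84 m
heave = dip-slip × cos(dip) = 21.84 × cos(30.5°) = 18.8 m

18.8 m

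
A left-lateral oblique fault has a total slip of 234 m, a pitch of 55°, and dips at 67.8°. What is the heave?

72.4 m

dip-slip = net slip × sin(rake) = 234 m × sin(55°) = 191.7 m
heave = dip-slip × cos(dip) = 191.7 × cos(67.8°) = 72.4 m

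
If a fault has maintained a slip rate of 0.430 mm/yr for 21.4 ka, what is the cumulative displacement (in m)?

slip = rate × time = 0.430 mm/yr × 21.4 ka = 9.20 m

9.20 m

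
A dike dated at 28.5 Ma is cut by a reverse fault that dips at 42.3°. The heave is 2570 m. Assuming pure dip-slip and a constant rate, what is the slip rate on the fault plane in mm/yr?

dip-slip = heave / cos(dip) = 2570 m / cos(42.3°) = 3475 m
rate = 3475 m / 28.5 Ma = 0.000122 m/yr = 0.122 mm/yr

0.122 mm/yr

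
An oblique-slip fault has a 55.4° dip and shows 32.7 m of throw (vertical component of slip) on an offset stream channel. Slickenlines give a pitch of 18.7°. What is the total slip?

124 m

dip-slip = throw / sin(dip) = 32.7 / sin(55.4°) = 39.73 m
net slip = dip-slip / sin(rake) = 39.73 / sin(18.7°) = 124 m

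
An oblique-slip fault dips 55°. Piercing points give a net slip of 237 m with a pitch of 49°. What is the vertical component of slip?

dip-slip = net slip × sin(rake) = 237 m × sin(49°) = 178.9 m
throw = dip-slip × sin(dip) = 178.9 × sin(55°) = 147 m

147 m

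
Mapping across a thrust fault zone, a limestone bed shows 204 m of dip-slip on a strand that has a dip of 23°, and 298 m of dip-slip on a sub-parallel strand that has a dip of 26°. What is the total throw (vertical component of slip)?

210 m

throw_A = 204 × sin(23°) = 79.71 m
throw_B = 298 × sin(26°) = 130.6 m
total = 79.71 + 130.6 = 210 m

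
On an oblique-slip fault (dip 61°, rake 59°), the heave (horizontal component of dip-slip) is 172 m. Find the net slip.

dip-slip = heave / cos(dip) = 172 / cos(61°) = 354.8 m
net slip = dip-slip / sin(rake) = 354.8 / sin(59°) = 414 m

414 m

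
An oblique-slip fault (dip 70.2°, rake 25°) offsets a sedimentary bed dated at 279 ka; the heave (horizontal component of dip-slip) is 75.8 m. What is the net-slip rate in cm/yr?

0.190 cm/yr

dip-slip = heave / cos(dip) = 75.8 / cos(70.2°) = 223.8 m
net slip = dip-slip / sin(rake) = 223.8 / sin(25°) = 529.5 m
rate = 529.5 m / 279 ka = 0.00190 m/yr = 0.190 cm/yr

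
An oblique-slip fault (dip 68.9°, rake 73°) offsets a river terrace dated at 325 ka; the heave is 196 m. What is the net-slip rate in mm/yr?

dip-slip = heave / cos(dip) = 196 / cos(68.9°) = 544.4 m
net slip = dip-slip / sin(rake) = 544.4 / sin(73°) = 569.3 m
rate = 569.3 m / 325 ka = 0.00175 m/yr = 1.75 mm/yr

1.75 mm/yr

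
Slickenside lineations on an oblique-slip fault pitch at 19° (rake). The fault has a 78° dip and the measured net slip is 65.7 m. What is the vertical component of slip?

dip-slip = net slip × sin(rake) = 65.7 m × sin(19°) = 21.39 m
throw = dip-slip × sin(dip) = 21.39 × sin(78°) = 20.9 m

20.9 m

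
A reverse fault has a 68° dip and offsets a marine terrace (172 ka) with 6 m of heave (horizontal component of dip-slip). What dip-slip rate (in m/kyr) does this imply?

0.0931 m/kyr

dip-slip = heave / cos(dip) = 6 m / cos(68°) = 16.02 m
rate = 16.02 m / 172 ka = 0.0000931 m/yr = 0.0931 m/kyr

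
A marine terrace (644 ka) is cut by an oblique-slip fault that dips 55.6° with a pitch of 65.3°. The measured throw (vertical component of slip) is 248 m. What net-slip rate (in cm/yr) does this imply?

0.0514 cm/yr

dip-slip = throw / sin(dip) = 248 / sin(55.6°) = 300.6 m
net slip = dip-slip / sin(rake) = 300.6 / sin(65.3°) = 330.8 m
rate = 330.8 m / 644 ka = 0.000514 m/yr = 0.0514 cm/yr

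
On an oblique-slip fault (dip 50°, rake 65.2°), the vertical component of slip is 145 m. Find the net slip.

209 m

dip-slip = throw / sin(dip) = 145 / sin(50°) = 189.3 m
net slip = dip-slip / sin(rake) = 189.3 / sin(65.2°) = 209 m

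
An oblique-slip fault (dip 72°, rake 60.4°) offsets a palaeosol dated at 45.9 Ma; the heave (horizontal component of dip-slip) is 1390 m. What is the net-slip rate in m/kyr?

dip-slip = heave / cos(dip) = 1390 / cos(72°) = 4498 m
net slip = dip-slip / sin(rake) = 4498 / sin(60.4°) = 5173 m
rate = 5173 m / 45.9 Ma = 0.000113 m/yr = 0.113 m/kyr

0.113 m/kyr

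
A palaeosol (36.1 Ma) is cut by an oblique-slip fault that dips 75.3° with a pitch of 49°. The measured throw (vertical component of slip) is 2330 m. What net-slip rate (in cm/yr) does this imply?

0.00884 cm/yr

dip-slip = throw / sin(dip) = 2330 / sin(75.3°) = 2409 m
net slip = dip-slip / sin(rake) = 2409 / sin(49°) = 3192 m
rate = 3192 m / 36.1 Ma = 0.0000884 m/yr = 0.00884 cm/yr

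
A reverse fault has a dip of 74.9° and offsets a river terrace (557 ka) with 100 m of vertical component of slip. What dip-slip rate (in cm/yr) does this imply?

0.0186 cm/yr

dip-slip = throw / sin(dip) = 100 m / sin(74.9°) = 103.6 m
rate = 103.6 m / 557 ka = 0.000186 m/yr = 0.0186 cm/yr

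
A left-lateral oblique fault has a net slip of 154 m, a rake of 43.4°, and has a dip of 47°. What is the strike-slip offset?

112 m

strike-slip = net slip × cos(rake) = 154 m × cos(43.4°) = 112 m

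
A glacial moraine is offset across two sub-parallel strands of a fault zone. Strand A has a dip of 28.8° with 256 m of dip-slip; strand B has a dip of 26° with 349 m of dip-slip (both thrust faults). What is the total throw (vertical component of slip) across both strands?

throw_A = 256 × sin(28.8°) = 123.3 m
throw_B = 349 × sin(26°) = 153 m
total = 123.3 + 153 = 276 m

276 m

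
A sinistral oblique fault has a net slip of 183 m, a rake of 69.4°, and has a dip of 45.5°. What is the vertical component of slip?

122 m

dip-slip = net slip × sin(rake) = 183 m × sin(69.4°) = 171.3 m
throw = dip-slip × sin(dip) = 171.3 × sin(45.5°) = 122 m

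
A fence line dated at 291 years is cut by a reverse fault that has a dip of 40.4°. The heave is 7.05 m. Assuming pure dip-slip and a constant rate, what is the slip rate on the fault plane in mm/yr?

31.8 mm/yr

dip-slip = heave / cos(dip) = 7.05 m / cos(40.4°) = 9.258 m
rate = 9.258 m / 291 years = 0.0318 m/yr = 31.8 mm/yr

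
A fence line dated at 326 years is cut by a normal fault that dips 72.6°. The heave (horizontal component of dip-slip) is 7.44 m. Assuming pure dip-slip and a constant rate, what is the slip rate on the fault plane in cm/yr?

dip-slip = heave / cos(dip) = 7.44 m / cos(72.6°) = 24.88 m
rate = 24.88 m / 326 years = 0.0763 m/yr = 7.63 cm/yr

7.63 cm/yr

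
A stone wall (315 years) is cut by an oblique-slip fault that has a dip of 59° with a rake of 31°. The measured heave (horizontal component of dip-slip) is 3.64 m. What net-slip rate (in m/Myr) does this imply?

43600 m/Myr

dip-slip = heave / cos(dip) = 3.64 / cos(59°) = 7.067 m
net slip = dip-slip / sin(rake) = 7.067 / sin(31°) = 13.72 m
rate = 13.72 m / 315 years = 0.0436 m/yr = 43600 m/Myr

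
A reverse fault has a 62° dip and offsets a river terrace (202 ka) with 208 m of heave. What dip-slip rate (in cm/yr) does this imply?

0.219 cm/yr

dip-slip = heave / cos(dip) = 208 m / cos(62°) = 443.1 m
rate = 443.1 m / 202 ka = 0.00219 m/yr = 0.219 cm/yr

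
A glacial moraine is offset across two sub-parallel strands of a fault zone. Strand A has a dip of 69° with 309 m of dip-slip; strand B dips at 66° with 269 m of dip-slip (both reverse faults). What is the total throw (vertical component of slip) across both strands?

534 m

throw_A = 309 × sin(69°) = 288.5 m
throw_B = 269 × sin(66°) = 245.7 m
total = 288.5 + 245.7 = 534 m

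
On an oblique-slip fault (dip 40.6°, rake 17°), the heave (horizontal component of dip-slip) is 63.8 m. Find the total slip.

dip-slip = heave / cos(dip) = 63.8 / cos(40.6°) = 84.03 m
net slip = dip-slip / sin(rake) = 84.03 / sin(17°) = 287 m

287 m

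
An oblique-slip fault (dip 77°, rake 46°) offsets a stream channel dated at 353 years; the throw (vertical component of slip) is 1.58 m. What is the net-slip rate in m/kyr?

6.39 m/kyr

dip-slip = throw / sin(dip) = 1.58 / sin(77°) = 1.622 m
net slip = dip-slip / sin(rake) = 1.622 / sin(46°) = 2.254 m
rate = 2.254 m / 353 years = 0.00639 m/yr = 6.39 m/kyr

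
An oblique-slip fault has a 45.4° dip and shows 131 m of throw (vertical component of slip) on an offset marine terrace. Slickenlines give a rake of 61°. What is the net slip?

210 m

dip-slip = throw / sin(dip) = 131 / sin(45.4°) = 184 m
net slip = dip-slip / sin(rake) = 184 / sin(61°) = 210 m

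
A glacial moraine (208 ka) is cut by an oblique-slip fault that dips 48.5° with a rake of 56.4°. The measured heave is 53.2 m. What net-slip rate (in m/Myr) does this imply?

dip-slip = heave / cos(dip) = 53.2 / cos(48.5°) = 80.29 m
net slip = dip-slip / sin(rake) = 80.29 / sin(56.4°) = 96.39 m
rate = 96.39 m / 208 ka = 0.000463 m/yr = 463 m/Myr

463 m/Myr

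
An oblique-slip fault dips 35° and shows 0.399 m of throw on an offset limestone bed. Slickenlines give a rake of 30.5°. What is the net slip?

1.37 m

dip-slip = throw / sin(dip) = 0.399 / sin(35°) = 0.6956 m
net slip = dip-slip / sin(rake) = 0.6956 / sin(30.5°) = 1.37 m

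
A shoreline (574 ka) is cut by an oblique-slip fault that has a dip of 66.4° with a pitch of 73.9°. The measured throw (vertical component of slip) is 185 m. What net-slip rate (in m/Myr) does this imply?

366 m/Myr

dip-slip = throw / sin(dip) = 185 / sin(66.4°) = 201.9 m
net slip = dip-slip / sin(rake) = 201.9 / sin(73.9°) = 210.1 m
rate = 210.1 m / 574 ka = 0.000366 m/yr = 366 m/Myr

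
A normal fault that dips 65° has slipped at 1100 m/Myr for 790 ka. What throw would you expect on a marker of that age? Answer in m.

788 m

dip-slip = rate × time = 1100 m/Myr × 790 ka = 869 m
throw = dip-slip × sin(dip) = 869 × sin(65°) = 788 m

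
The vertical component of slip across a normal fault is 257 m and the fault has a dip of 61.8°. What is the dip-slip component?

292 m

dip-slip = throw / sin(dip) = 257 / sin(61.8°) = 292 m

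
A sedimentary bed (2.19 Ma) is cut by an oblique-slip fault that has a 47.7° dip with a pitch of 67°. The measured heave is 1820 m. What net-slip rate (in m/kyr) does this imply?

dip-slip = heave / cos(dip) = 1820 / cos(47.7°) = 2704 m
net slip = dip-slip / sin(rake) = 2704 / sin(67°) = 2938 m
rate = 2938 m / 2.19 Ma = 0.00134 m/yr = 1.34 m/kyr

1.34 m/kyr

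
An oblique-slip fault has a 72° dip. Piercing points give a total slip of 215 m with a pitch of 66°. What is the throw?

187 m

dip-slip = net slip × sin(rake) = 215 m × sin(66°) = 196.4 m
throw = dip-slip × sin(dip) = 196.4 × sin(72°) = 187 m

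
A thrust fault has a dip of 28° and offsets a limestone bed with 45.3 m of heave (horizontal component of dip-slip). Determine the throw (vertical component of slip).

throw = heave × tan(dip) = 45.3 × tan(28°) = 24.1 m

24.1 m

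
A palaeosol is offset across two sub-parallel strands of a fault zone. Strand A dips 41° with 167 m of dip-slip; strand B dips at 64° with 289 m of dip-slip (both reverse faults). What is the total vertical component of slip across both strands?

369 m

throw_A = 167 × sin(41°) = 109.6 m
throw_B = 289 × sin(64°) = 259.8 m
total = 109.6 + 259.8 = 369 m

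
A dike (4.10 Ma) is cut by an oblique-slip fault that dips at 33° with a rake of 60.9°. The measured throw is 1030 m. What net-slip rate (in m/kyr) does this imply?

dip-slip = throw / sin(dip) = 1030 / sin(33°) = 1891 m
net slip = dip-slip / sin(rake) = 1891 / sin(60.9°) = 2164 m
rate = 2164 m / 4.10 Ma = 0.000528 m/yr = 0.528 m/kyr

0.528 m/kyr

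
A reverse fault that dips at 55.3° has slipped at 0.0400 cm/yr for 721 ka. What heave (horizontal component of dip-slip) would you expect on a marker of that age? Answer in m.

164 m

dip-slip = rate × time = 0.0400 cm/yr × 721 ka = 288.4 m
heave = dip-slip × cos(dip) = 288.4 × cos(55.3°) = 164 m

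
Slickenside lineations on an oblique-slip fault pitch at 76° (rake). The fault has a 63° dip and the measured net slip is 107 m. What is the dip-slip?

dip-slip = net slip × sin(rake) = 107 m × sin(76°) = 104 m

104 m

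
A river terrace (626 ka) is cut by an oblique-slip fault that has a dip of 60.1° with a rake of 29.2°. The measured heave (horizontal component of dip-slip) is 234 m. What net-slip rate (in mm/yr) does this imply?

1.54 mm/yr

dip-slip = heave / cos(dip) = 234 / cos(60.1°) = 469.4 m
net slip = dip-slip / sin(rake) = 469.4 / sin(29.2°) = 962.2 m
rate = 962.2 m / 626 ka = 0.00154 m/yr = 1.54 mm/yr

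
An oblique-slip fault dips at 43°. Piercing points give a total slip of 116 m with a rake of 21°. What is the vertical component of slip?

28.4 m

dip-slip = net slip × sin(rake) = 116 m × sin(21°) = 41.57 m
throw = dip-slip × sin(dip) = 41.57 × sin(43°) = 28.4 m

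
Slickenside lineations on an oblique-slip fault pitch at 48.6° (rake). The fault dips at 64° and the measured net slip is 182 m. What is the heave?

dip-slip = net slip × sin(rake) = 182 m × sin(48.6°) = 136.5 m
heave = dip-slip × cos(dip) = 136.5 × cos(64°) = 59.8 m

59.8 m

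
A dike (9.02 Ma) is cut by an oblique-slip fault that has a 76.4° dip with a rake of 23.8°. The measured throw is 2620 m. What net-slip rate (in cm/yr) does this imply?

0.0741 cm/yr

dip-slip = throw / sin(dip) = 2620 / sin(76.4°) = 2696 m
net slip = dip-slip / sin(rake) = 2696 / sin(23.8°) = 6680 m
rate = 6680 m / 9.02 Ma = 0.000741 m/yr = 0.0741 cm/yr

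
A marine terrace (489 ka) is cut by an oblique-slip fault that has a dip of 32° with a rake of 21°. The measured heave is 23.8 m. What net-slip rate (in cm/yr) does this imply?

dip-slip = heave / cos(dip) = 23.8 / cos(32°) = 28.06 m
net slip = dip-slip / sin(rake) = 28.06 / sin(21°) = 78.31 m
rate = 78.31 m / 489 ka = 0.000160 m/yr = 0.0160 cm/yr

0.0160 cm/yr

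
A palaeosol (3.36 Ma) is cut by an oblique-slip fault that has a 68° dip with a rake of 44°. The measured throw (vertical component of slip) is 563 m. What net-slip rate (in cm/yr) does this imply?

dip-slip = throw / sin(dip) = 563 / sin(68°) = 607.2 m
net slip = dip-slip / sin(rake) = 607.2 / sin(44°) = 874.1 m
rate = 874.1 m / 3.36 Ma = 0.000260 m/yr = 0.0260 cm/yr

0.0260 cm/yr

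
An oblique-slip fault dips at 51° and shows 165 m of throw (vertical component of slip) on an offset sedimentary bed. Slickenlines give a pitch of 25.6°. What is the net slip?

491 m

dip-slip = throw / sin(dip) = 165 / sin(51°) = 212.3 m
net slip = dip-slip / sin(rake) = 212.3 / sin(25.6°) = 491 m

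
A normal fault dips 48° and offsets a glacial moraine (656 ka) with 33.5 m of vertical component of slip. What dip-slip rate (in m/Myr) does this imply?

68.7 m/Myr

dip-slip = throw / sin(dip) = 33.5 m / sin(48°) = 45.08 m
rate = 45.08 m / 656 ka = 0.0000687 m/yr = 68.7 m/Myr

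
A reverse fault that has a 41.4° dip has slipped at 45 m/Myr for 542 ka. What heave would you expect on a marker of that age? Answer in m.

18.3 m

dip-slip = rate × time = 45 m/Myr × 542 ka = 24.39 m
heave = dip-slip × cos(dip) = 24.39 × cos(41.4°) = 18.3 m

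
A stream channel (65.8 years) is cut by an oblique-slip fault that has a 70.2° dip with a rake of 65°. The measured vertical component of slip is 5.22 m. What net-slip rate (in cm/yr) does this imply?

9.30 cm/yr

dip-slip = throw / sin(dip) = 5.22 / sin(70.2°) = 5.548 m
net slip = dip-slip / sin(rake) = 5.548 / sin(65°) = 6.122 m
rate = 6.122 m / 65.8 years = 0.0930 m/yr = 9.30 cm/yr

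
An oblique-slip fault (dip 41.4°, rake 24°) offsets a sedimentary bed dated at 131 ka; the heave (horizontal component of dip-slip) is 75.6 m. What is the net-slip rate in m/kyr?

1.89 m/kyr

dip-slip = heave / cos(dip) = 75.6 / cos(41.4°) = 100.8 m
net slip = dip-slip / sin(rake) = 100.8 / sin(24°) = 247.8 m
rate = 247.8 m / 131 ka = 0.00189 m/yr = 1.89 m/kyr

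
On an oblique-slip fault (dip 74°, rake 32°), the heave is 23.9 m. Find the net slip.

dip-slip = heave / cos(dip) = 23.9 / cos(74°) = 86.71 m
net slip = dip-slip / sin(rake) = 86.71 / sin(32°) = 164 m

164 m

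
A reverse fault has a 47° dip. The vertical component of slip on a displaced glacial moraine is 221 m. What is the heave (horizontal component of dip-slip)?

206 m

heave = throw / tan(dip) = 221 / tan(47°) = 206 m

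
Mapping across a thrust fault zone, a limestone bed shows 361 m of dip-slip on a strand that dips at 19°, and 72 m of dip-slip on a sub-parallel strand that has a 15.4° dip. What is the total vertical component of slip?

throw_A = 361 × sin(19°) = 117.5 m
throw_B = 72 × sin(15.4°) = 19.12 m
total = 117.5 + 19.12 = 137 m

137 m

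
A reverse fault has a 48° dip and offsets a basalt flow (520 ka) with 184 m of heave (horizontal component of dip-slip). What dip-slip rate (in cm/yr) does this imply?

0.0529 cm/yr

dip-slip = heave / cos(dip) = 184 m / cos(48°) = 275 m
rate = 275 m / 520 ka = 0.000529 m/yr = 0.0529 cm/yr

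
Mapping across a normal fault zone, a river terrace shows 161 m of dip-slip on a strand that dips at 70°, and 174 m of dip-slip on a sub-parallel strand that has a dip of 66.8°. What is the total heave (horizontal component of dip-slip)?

124 m

heave_A = 161 × cos(70°) = 55.07 m
heave_B = 174 × cos(66.8°) = 68.55 m
total = 55.07 + 68.55 = 124 m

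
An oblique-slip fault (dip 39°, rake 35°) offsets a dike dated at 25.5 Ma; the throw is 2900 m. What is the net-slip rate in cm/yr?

dip-slip = throw / sin(dip) = 2900 / sin(39°) = 4608 m
net slip = dip-slip / sin(rake) = 4608 / sin(35°) = 8034 m
rate = 8034 m / 25.5 Ma = 0.000315 m/yr = 0.0315 cm/yr

0.0315 cm/yr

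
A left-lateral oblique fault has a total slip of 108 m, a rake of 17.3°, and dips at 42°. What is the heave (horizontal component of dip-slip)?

23.9 m

dip-slip = net slip × sin(rake) = 108 m × sin(17.3°) = 32.12 m
heave = dip-slip × cos(dip) = 32.12 × cos(42°) = 23.9 m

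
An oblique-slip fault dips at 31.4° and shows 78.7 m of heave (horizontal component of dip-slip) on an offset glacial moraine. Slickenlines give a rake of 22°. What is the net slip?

dip-slip = heave / cos(dip) = 78.7 / cos(31.4°) = 92.20 m
net slip = dip-slip / sin(rake) = 92.20 / sin(22°) = 246 m

246 m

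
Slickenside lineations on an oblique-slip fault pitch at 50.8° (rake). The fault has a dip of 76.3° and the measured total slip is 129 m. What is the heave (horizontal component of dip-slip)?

23.7 m

dip-slip = net slip × sin(rake) = 129 m × sin(50.8°) = 99.97 m
heave = dip-slip × cos(dip) = 99.97 × cos(76.3°) = 23.7 m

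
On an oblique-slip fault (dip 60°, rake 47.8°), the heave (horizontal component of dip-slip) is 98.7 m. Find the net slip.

dip-slip = heave / cos(dip) = 98.7 / cos(60°) = 197.4 m
net slip = dip-slip / sin(rake) = 197.4 / sin(47.8°) = 266 m

266 m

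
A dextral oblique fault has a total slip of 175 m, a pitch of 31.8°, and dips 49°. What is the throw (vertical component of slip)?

69.6 m

dip-slip = net slip × sin(rake) = 175 m × sin(31.8°) = 92.22 m
throw = dip-slip × sin(dip) = 92.22 × sin(49°) = 69.6 m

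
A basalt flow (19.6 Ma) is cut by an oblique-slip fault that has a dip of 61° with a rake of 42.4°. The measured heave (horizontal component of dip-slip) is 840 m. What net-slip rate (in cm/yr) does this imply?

dip-slip = heave / cos(dip) = 840 / cos(61°) = 1733 m
net slip = dip-slip / sin(rake) = 1733 / sin(42.4°) = 2570 m
rate = 2570 m / 19.6 Ma = 0.000131 m/yr = 0.0131 cm/yr

0.0131 cm/yr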